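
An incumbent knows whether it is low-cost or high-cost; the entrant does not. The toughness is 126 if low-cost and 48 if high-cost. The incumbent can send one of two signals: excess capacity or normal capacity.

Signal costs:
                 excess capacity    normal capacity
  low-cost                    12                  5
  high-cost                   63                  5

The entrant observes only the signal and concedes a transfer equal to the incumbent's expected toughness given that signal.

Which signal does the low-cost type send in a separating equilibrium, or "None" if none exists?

None

Try low-cost → excess capacity, high-cost → normal capacity:
  If types separate, excess capacity earns payment 126 and normal capacity earns 48.
  Low-cost: excess capacity gives 126 − 12 = 114; normal capacity gives 48 − 5 = 43. No deviation. ✓
  High-cost: normal capacity gives 48 − 5 = 43; excess capacity gives 126 − 63 = 63. Would deviate. ✗
Try low-cost → normal capacity, high-cost → excess capacity:
  If types separate, normal capacity earns payment 126 and excess capacity earns 48.
  Low-cost: normal capacity gives 126 − 5 = 121; excess capacity gives 48 − 12 = 36. No deviation. ✓
  High-cost: excess capacity gives 48 − 63 = -15; normal capacity gives 126 − 5 = 121. Would deviate. ✗
Neither assignment is incentive-compatible.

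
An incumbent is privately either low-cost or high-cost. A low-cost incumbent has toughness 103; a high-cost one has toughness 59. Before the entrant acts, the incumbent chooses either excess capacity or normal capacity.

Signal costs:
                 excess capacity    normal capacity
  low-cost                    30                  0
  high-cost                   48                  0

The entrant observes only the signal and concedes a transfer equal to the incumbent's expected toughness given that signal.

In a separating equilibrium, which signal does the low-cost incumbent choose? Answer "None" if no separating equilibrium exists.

excess capacity

Try low-cost → excess capacity, high-cost → normal capacity:
  If types separate, excess capacity earns payment 103 and normal capacity earns 59.
  Low-cost: excess capacity gives 103 − 30 = 73; normal capacity gives 59 − 0 = 59. No deviation. ✓
  High-cost: normal capacity gives 59 − 0 = 59; excess capacity gives 103 − 48 = 55. No deviation. ✓
Both hold — the low-cost type sends excess capacity.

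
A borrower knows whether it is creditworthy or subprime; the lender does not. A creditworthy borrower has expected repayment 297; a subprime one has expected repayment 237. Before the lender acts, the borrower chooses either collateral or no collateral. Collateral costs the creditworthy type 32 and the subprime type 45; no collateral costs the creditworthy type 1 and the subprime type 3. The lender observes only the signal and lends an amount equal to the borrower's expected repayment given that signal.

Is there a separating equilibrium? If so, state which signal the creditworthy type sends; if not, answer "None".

None

Try creditworthy → collateral, subprime → no collateral:
  Under separation the lender infers type exactly: collateral → creditworthy (pays 297), no collateral → subprime (pays 237).
  Creditworthy: collateral gives 297 − 32 = 265; no collateral gives 237 − 1 = 236. No deviation. ✓
  Subprime: no collateral gives 237 − 3 = 234; collateral gives 297 − 45 = 252. Would deviate. ✗
Try creditworthy → no collateral, subprime → collateral:
  Under separation the lender infers type exactly: no collateral → creditworthy (pays 297), collateral → subprime (pays 237).
  Creditworthy: no collateral gives 297 − 1 = 296; collateral gives 237 − 32 = 205. No deviation. ✓
  Subprime: collateral gives 237 − 45 = 192; no collateral gives 297 − 3 = 294. Would deviate. ✗
Neither assignment is incentive-compatible.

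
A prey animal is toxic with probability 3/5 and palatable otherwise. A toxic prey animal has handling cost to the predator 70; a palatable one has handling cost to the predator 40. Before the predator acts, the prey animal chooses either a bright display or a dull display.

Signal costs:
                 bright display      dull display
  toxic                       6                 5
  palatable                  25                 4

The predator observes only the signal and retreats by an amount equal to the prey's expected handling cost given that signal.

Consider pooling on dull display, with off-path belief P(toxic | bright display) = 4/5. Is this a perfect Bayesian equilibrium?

On the equilibrium path (dull display) the predator holds the prior 3/5 and pays 3/5·70 + 2/5·40 = 58. Off-path (bright display) belief 4/5 gives 4/5·70 + 1/5·40 = 64.
Toxic: dull display gives 58 − 5 = 53; bright display gives 64 − 6 = 58. Deviates. ✗
Palatable: dull display gives 58 − 4 = 54; bright display gives 64 − 25 = 39. Stays. ✓

No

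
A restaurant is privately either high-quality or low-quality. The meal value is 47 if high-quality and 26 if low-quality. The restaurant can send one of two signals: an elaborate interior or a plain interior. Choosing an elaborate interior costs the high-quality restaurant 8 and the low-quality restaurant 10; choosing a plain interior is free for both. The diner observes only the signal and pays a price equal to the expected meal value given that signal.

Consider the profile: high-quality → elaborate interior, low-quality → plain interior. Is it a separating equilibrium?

No

If types separate, elaborate interior earns payment 47 and plain interior earns 26.
High-quality: elaborate interior gives 47 − 8 = 39; plain interior gives 26 − 0 = 26. No deviation. ✓
Low-quality: plain interior gives 26 − 0 = 26; elaborate interior gives 47 − 10 = 37. Would deviate. ✗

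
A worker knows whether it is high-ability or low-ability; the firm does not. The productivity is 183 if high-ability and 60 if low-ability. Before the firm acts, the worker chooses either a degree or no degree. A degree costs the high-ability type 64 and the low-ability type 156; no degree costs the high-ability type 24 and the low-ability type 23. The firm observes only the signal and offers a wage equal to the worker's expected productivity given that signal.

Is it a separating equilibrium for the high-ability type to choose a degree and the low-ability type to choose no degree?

If types separate, degree earns payment 183 and no degree earns 60.
High-ability: degree gives 183 − 64 = 119; no degree gives 60 − 24 = 36. No deviation. ✓
Low-ability: no degree gives 60 − 23 = 37; degree gives 183 − 156 = 27. No deviation. ✓
Neither type gains from mimicking the other.

Yes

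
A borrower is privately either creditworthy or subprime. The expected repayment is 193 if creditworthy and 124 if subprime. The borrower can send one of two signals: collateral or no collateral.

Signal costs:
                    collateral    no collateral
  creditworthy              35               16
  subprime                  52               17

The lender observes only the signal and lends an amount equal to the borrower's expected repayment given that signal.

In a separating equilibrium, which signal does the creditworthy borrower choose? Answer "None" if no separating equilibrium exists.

None

Try creditworthy → collateral, subprime → no collateral:
  If types separate, collateral earns payment 193 and no collateral earns 124.
  Creditworthy: collateral gives 193 − 35 = 158; no collateral gives 124 − 16 = 108. No deviation. ✓
  Subprime: no collateral gives 124 − 17 = 107; collateral gives 193 − 52 = 141. Would deviate. ✗
Try creditworthy → no collateral, subprime → collateral:
  If types separate, no collateral earns payment 193 and collateral earns 124.
  Creditworthy: no collateral gives 193 − 16 = 177; collateral gives 124 − 35 = 89. No deviation. ✓
  Subprime: collateral gives 124 − 52 = 72; no collateral gives 193 − 17 = 176. Would deviate. ✗
Neither assignment is incentive-compatible.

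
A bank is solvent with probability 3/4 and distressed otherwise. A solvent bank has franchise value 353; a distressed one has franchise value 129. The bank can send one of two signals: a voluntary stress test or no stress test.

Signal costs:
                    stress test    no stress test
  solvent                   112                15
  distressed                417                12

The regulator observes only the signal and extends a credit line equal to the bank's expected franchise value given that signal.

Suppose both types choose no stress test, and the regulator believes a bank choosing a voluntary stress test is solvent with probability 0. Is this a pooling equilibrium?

At the pooled signal (no stress test) the regulator holds the prior 3/4 and pays 3/4·353 + 1/4·129 = 297. Off-path (stress test) belief 0 gives 0·353 + 1·129 = 129.
Solvent: no stress test gives 297 − 15 = 282; stress test gives 129 − 112 = 17. Stays. ✓
Distressed: no stress test gives 297 − 12 = 285; stress test gives 129 − 417 = -288. Stays. ✓

Yes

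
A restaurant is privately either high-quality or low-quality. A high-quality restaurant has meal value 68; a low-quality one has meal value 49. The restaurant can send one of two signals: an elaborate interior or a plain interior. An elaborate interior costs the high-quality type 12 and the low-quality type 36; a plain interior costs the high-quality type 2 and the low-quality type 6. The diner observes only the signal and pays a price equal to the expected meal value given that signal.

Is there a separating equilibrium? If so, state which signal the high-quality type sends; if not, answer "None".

elaborate interior

Try high-quality → elaborate interior, low-quality → plain interior:
  If types separate, elaborate interior earns payment 68 and plain interior earns 49.
  High-quality: elaborate interior gives 68 − 12 = 56; plain interior gives 49 − 2 = 47. No deviation. ✓
  Low-quality: plain interior gives 49 − 6 = 43; elaborate interior gives 68 − 36 = 32. No deviation. ✓
Both hold — the high-quality type sends elaborate interior.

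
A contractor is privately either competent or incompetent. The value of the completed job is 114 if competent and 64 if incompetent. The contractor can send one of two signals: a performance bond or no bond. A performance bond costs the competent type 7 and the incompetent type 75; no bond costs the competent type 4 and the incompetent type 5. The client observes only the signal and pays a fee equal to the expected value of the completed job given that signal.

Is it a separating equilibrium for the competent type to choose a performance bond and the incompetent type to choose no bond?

Under separation the client infers type exactly: bond → competent (pays 114), no bond → incompetent (pays 64).
Competent: bond gives 114 − 7 = 107; no bond gives 64 − 4 = 60. No deviation. ✓
Incompetent: no bond gives 64 − 5 = 59; bond gives 114 − 75 = 39. No deviation. ✓
Neither type gains from mimicking the other.

Yes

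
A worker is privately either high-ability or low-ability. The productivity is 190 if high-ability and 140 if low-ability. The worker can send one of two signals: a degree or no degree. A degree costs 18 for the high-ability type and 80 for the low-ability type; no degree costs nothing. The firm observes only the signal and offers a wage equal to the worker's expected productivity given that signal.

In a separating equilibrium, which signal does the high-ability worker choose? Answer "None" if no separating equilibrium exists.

Try high-ability → degree, low-ability → no degree:
  Under separation the firm infers type exactly: degree → high-ability (pays 190), no degree → low-ability (pays 140).
  High-ability: degree gives 190 − 18 = 172; no degree gives 140 − 0 = 140. No deviation. ✓
  Low-ability: no degree gives 140 − 0 = 140; degree gives 190 − 80 = 110. No deviation. ✓
Both hold — the high-ability type sends degree.

degree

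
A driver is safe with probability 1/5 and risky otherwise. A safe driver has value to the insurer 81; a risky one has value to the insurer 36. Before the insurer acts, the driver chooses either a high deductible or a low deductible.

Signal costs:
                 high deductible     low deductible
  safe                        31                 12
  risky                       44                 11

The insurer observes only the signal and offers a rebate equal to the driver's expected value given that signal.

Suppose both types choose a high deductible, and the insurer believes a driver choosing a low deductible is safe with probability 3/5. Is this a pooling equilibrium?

At the pooled signal (high deductible) the insurer holds the prior 1/5 and pays 1/5·81 + 4/5·36 = 45. Off-path (low deductible) belief 3/5 gives 3/5·81 + 2/5·36 = 63.
Safe: high deductible gives 45 − 31 = 14; low deductible gives 63 − 12 = 51. Deviates. ✗
Risky: high deductible gives 45 − 44 = 1; low deductible gives 63 − 11 = 52. Deviates. ✗

No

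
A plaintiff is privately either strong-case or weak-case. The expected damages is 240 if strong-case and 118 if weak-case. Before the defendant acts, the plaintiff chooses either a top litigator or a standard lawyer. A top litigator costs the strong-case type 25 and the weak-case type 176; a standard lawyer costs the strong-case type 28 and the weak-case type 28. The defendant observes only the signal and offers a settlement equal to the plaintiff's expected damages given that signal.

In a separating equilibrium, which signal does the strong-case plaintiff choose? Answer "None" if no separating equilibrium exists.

top litigator

Try strong-case → top litigator, weak-case → standard lawyer:
  Under separation the defendant infers type exactly: top litigator → strong-case (pays 240), standard lawyer → weak-case (pays 118).
  Strong-case: top litigator gives 240 − 25 = 215; standard lawyer gives 118 − 28 = 90. No deviation. ✓
  Weak-case: standard lawyer gives 118 − 28 = 90; top litigator gives 240 − 176 = 64. No deviation. ✓
Both hold — the strong-case type sends top litigator.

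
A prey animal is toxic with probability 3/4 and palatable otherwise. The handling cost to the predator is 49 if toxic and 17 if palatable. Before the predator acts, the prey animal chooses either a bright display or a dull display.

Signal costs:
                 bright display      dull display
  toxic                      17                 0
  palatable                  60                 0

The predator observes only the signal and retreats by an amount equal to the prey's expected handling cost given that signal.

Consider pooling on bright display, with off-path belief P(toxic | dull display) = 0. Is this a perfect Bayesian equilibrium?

No

At the pooled signal (bright display) the predator holds the prior 3/4 and pays 3/4·49 + 1/4·17 = 41. Off-path (dull display) belief 0 gives 0·49 + 1·17 = 17.
Toxic: bright display gives 41 − 17 = 24; dull display gives 17 − 0 = 17. Stays. ✓
Palatable: bright display gives 41 − 60 = -19; dull display gives 17 − 0 = 17. Deviates. ✗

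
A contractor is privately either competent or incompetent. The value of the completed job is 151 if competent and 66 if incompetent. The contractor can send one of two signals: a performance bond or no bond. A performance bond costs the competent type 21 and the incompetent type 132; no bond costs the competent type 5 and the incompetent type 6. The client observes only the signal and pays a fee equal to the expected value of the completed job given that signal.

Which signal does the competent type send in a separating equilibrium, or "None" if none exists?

Try competent → bond, incompetent → no bond:
  If types separate, bond earns payment 151 and no bond earns 66.
  Competent: bond gives 151 − 21 = 130; no bond gives 66 − 5 = 61. No deviation. ✓
  Incompetent: no bond gives 66 − 6 = 60; bond gives 151 − 132 = 19. No deviation. ✓
Both hold — the competent type sends bond.

bond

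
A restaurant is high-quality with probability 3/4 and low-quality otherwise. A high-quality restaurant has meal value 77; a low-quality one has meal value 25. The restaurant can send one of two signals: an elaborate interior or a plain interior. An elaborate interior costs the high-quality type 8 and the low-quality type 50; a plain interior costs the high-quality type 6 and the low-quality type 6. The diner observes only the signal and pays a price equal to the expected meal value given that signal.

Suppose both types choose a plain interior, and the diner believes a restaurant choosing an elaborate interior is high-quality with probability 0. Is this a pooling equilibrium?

At the pooled signal (plain interior) the diner holds the prior 3/4 and pays 3/4·77 + 1/4·25 = 64. Off-path (elaborate interior) belief 0 gives 0·77 + 1·25 = 25.
High-quality: plain interior gives 64 − 6 = 58; elaborate interior gives 25 − 8 = 17. Stays. ✓
Low-quality: plain interior gives 64 − 6 = 58; elaborate interior gives 25 − 50 = -25. Stays. ✓

Yes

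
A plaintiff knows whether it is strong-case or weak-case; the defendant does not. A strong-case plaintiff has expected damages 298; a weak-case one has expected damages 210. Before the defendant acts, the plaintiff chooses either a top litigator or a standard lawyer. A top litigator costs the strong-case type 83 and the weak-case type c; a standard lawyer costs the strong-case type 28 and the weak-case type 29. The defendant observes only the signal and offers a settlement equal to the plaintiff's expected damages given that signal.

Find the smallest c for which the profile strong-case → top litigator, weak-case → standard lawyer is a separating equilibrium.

Under separation: top litigator → strong-case (pays 298); standard lawyer → weak-case (pays 210).
Strong-case: 298 − 83 = 215 ≥ 210 − 28 = 182. Holds regardless of c. ✓
Weak-case: 210 − 29 ≥ 298 − c, so c ≥ 298 − 181 = 117.

117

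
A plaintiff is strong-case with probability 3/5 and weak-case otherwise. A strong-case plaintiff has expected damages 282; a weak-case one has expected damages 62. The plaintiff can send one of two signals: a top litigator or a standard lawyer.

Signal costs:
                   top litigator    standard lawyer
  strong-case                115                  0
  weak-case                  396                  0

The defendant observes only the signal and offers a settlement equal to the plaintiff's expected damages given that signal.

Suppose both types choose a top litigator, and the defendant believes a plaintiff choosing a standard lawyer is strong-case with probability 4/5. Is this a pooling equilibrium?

No

At the pooled signal (top litigator) the defendant holds the prior 3/5 and pays 3/5·282 + 2/5·62 = 194. Off-path (standard lawyer) belief 4/5 gives 4/5·282 + 1/5·62 = 238.
Strong-case: top litigator gives 194 − 115 = 79; standard lawyer gives 238 − 0 = 238. Deviates. ✗
Weak-case: top litigator gives 194 − 396 = -202; standard lawyer gives 238 − 0 = 238. Deviates. ✗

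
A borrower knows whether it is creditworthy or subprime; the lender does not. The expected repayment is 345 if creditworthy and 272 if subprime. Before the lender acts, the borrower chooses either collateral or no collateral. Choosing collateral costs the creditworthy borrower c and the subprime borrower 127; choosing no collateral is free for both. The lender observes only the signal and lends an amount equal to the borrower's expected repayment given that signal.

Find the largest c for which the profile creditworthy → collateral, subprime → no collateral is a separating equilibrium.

73

Under separation: collateral → creditworthy (pays 345); no collateral → subprime (pays 272).
Subprime: 272 − 0 = 272 ≥ 345 − 127 = 218. Holds regardless of c. ✓
Creditworthy: 345 − c ≥ 272 − 0, so c ≤ 345 − 272 = 73.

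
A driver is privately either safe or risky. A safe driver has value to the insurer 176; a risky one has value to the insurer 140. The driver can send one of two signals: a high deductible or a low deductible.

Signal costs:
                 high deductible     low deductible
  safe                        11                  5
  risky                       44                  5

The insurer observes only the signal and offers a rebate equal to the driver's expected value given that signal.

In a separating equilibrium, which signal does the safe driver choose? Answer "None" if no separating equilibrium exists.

high deductible

Try safe → high deductible, risky → low deductible:
  If types separate, high deductible earns payment 176 and low deductible earns 140.
  Safe: high deductible gives 176 − 11 = 165; low deductible gives 140 − 5 = 135. No deviation. ✓
  Risky: low deductible gives 140 − 5 = 135; high deductible gives 176 − 44 = 132. No deviation. ✓
Both hold — the safe type sends high deductible.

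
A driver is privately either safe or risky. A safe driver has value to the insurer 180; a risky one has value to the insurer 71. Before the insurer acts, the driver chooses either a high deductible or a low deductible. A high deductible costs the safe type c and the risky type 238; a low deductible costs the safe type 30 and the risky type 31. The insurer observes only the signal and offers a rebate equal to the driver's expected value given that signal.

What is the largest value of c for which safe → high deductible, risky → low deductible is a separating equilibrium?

139

Under separation: high deductible → safe (pays 180); low deductible → risky (pays 71).
Risky: 71 − 31 = 40 ≥ 180 − 238 = -58. Holds regardless of c. ✓
Safe: 180 − c ≥ 71 − 30, so c ≤ 180 − 41 = 139.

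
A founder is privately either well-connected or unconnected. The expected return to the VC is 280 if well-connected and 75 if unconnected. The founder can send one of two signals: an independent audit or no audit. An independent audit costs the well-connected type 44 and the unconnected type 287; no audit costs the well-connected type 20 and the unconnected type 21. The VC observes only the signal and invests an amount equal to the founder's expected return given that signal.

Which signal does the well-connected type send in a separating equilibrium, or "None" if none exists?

audit

Try well-connected → audit, unconnected → no audit:
  Under separation the VC infers type exactly: audit → well-connected (pays 280), no audit → unconnected (pays 75).
  Well-connected: audit gives 280 − 44 = 236; no audit gives 75 − 20 = 55. No deviation. ✓
  Unconnected: no audit gives 75 − 21 = 54; audit gives 280 − 287 = -7. No deviation. ✓
Both hold — the well-connected type sends audit.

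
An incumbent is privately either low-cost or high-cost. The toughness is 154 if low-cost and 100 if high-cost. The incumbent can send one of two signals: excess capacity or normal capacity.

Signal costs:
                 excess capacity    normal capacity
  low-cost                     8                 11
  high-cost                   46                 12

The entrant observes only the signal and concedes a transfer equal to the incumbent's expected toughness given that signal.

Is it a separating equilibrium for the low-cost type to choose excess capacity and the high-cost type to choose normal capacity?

No

Under separation the entrant infers type exactly: excess capacity → low-cost (pays 154), normal capacity → high-cost (pays 100).
Low-cost: excess capacity gives 154 − 8 = 146; normal capacity gives 100 − 11 = 89. No deviation. ✓
High-cost: normal capacity gives 100 − 12 = 88; excess capacity gives 154 − 46 = 108. Would deviate. ✗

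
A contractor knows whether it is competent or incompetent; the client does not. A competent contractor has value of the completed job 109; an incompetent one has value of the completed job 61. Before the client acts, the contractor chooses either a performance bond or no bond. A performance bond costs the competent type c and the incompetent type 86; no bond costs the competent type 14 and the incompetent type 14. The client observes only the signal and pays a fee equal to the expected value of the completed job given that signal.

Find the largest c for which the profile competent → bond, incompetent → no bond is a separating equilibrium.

Under separation: bond → competent (pays 109); no bond → incompetent (pays 61).
Incompetent: 61 − 14 = 47 ≥ 109 − 86 = 23. Holds regardless of c. ✓
Competent: 109 − c ≥ 61 − 14, so c ≤ 109 − 47 = 62.

62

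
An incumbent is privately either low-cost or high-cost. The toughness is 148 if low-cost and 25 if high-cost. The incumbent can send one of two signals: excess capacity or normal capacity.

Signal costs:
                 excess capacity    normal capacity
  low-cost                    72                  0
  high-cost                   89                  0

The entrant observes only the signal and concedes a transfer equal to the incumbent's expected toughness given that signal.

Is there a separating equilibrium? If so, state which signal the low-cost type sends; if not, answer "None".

Try low-cost → excess capacity, high-cost → normal capacity:
  Under separation the entrant infers type exactly: excess capacity → low-cost (pays 148), normal capacity → high-cost (pays 25).
  Low-cost: excess capacity gives 148 − 72 = 76; normal capacity gives 25 − 0 = 25. No deviation. ✓
  High-cost: normal capacity gives 25 − 0 = 25; excess capacity gives 148 − 89 = 59. Would deviate. ✗
Try low-cost → normal capacity, high-cost → excess capacity:
  Under separation the entrant infers type exactly: normal capacity → low-cost (pays 148), excess capacity → high-cost (pays 25).
  Low-cost: normal capacity gives 148 − 0 = 148; excess capacity gives 25 − 72 = -47. No deviation. ✓
  High-cost: excess capacity gives 25 − 89 = -64; normal capacity gives 148 − 0 = 148. Would deviate. ✗
Neither assignment is incentive-compatible.

None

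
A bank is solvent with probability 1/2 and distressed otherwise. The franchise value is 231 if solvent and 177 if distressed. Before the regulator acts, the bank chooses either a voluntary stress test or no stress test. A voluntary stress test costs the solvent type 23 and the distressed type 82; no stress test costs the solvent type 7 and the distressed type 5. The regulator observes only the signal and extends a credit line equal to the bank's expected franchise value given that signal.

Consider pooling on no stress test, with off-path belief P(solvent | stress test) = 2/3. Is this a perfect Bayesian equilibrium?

At the pooled signal (no stress test) the regulator holds the prior 1/2 and pays 1/2·231 + 1/2·177 = 204. Off-path (stress test) belief 2/3 gives 2/3·231 + 1/3·177 = 213.
Solvent: no stress test gives 204 − 7 = 197; stress test gives 213 − 23 = 190. Stays. ✓
Distressed: no stress test gives 204 − 5 = 199; stress test gives 213 − 82 = 131. Stays. ✓

Yes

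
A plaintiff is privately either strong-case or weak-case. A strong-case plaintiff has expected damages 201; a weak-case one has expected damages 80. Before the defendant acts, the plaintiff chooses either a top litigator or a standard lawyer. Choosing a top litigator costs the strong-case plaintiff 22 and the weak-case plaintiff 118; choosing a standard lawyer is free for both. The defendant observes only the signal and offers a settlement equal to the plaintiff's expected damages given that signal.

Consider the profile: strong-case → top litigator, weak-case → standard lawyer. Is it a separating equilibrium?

No

If types separate, top litigator earns payment 201 and standard lawyer earns 80.
Strong-case: top litigator gives 201 − 22 = 179; standard lawyer gives 80 − 0 = 80. No deviation. ✓
Weak-case: standard lawyer gives 80 − 0 = 80; top litigator gives 201 − 118 = 83. Would deviate. ✗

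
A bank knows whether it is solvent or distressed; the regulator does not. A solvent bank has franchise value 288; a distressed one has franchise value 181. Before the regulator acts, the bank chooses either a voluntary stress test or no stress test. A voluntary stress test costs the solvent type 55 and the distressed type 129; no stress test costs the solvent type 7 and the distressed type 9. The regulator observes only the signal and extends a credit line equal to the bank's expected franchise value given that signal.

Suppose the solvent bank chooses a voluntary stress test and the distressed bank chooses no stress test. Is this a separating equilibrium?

Yes

If types separate, stress test earns payment 288 and no stress test earns 181.
Solvent: stress test gives 288 − 55 = 233; no stress test gives 181 − 7 = 174. No deviation. ✓
Distressed: no stress test gives 181 − 9 = 172; stress test gives 288 − 129 = 159. No deviation. ✓
Both incentive constraints hold.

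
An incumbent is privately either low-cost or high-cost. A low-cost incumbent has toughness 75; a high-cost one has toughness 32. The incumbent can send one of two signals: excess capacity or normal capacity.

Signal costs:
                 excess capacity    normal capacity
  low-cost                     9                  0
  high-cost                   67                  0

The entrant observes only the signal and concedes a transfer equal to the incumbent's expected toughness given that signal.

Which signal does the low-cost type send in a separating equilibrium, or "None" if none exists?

excess capacity

Try low-cost → excess capacity, high-cost → normal capacity:
  If types separate, excess capacity earns payment 75 and normal capacity earns 32.
  Low-cost: excess capacity gives 75 − 9 = 66; normal capacity gives 32 − 0 = 32. No deviation. ✓
  High-cost: normal capacity gives 32 − 0 = 32; excess capacity gives 75 − 67 = 8. No deviation. ✓
Both hold — the low-cost type sends excess capacity.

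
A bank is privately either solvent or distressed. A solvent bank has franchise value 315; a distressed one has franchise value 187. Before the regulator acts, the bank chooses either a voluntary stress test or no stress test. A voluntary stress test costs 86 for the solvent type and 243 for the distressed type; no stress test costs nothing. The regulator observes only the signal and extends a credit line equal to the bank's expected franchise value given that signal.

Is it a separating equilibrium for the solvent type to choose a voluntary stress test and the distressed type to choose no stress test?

Yes

Under separation the regulator infers type exactly: stress test → solvent (pays 315), no stress test → distressed (pays 187).
Solvent: stress test gives 315 − 86 = 229; no stress test gives 187 − 0 = 187. No deviation. ✓
Distressed: no stress test gives 187 − 0 = 187; stress test gives 315 − 243 = 72. No deviation. ✓
Neither type gains from mimicking the other.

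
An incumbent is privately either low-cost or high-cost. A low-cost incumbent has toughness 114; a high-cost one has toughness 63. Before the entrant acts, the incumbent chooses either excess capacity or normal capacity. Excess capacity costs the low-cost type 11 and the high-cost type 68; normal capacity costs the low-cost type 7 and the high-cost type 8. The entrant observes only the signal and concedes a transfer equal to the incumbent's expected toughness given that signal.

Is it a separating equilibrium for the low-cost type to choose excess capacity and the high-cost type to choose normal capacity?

Under separation the entrant infers type exactly: excess capacity → low-cost (pays 114), normal capacity → high-cost (pays 63).
Low-cost: excess capacity gives 114 − 11 = 103; normal capacity gives 63 − 7 = 56. No deviation. ✓
High-cost: normal capacity gives 63 − 8 = 55; excess capacity gives 114 − 68 = 46. No deviation. ✓
Neither type gains from mimicking the other.

Yes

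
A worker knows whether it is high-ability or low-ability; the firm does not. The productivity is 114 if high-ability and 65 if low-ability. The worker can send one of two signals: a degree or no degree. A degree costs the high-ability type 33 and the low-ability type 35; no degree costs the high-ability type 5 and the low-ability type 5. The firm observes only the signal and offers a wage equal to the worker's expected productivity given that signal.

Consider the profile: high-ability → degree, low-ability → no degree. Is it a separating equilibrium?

No

If types separate, degree earns payment 114 and no degree earns 65.
High-ability: degree gives 114 − 33 = 81; no degree gives 65 − 5 = 60. No deviation. ✓
Low-ability: no degree gives 65 − 5 = 60; degree gives 114 − 35 = 79. Would deviate. ✗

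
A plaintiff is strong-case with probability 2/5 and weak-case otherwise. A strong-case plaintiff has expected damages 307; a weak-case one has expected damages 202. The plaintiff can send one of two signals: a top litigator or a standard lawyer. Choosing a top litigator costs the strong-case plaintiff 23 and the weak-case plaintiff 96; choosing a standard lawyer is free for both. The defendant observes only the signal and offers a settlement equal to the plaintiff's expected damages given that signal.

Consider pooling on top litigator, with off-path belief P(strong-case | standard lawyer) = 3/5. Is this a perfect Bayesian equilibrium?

No

At the pooled signal (top litigator) the defendant holds the prior 2/5 and pays 2/5·307 + 3/5·202 = 244. Off-path (standard lawyer) belief 3/5 gives 3/5·307 + 2/5·202 = 265.
Strong-case: top litigator gives 244 − 23 = 221; standard lawyer gives 265 − 0 = 265. Deviates. ✗
Weak-case: top litigator gives 244 − 96 = 148; standard lawyer gives 265 − 0 = 265. Deviates. ✗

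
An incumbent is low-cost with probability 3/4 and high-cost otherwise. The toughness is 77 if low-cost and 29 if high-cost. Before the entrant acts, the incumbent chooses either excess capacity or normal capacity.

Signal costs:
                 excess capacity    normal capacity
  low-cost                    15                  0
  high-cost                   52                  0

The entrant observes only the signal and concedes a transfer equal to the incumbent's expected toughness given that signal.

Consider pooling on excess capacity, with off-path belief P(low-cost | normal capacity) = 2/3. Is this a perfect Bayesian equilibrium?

On the equilibrium path (excess capacity) the entrant holds the prior 3/4 and pays 3/4·77 + 1/4·29 = 65. Off-path (normal capacity) belief 2/3 gives 2/3·77 + 1/3·29 = 61.
Low-cost: excess capacity gives 65 − 15 = 50; normal capacity gives 61 − 0 = 61. Deviates. ✗
High-cost: excess capacity gives 65 − 52 = 13; normal capacity gives 61 − 0 = 61. Deviates. ✗

No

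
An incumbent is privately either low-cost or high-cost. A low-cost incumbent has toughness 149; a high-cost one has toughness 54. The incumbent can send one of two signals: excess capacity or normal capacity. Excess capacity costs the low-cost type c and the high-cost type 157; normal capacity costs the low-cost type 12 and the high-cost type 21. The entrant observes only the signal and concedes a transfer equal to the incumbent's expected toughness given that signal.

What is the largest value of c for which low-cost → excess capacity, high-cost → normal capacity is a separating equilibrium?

Under separation: excess capacity → low-cost (pays 149); normal capacity → high-cost (pays 54).
High-cost: 54 − 21 = 33 ≥ 149 − 157 = -8. Holds regardless of c. ✓
Low-cost: 149 − c ≥ 54 − 12, so c ≤ 149 − 42 = 107.

107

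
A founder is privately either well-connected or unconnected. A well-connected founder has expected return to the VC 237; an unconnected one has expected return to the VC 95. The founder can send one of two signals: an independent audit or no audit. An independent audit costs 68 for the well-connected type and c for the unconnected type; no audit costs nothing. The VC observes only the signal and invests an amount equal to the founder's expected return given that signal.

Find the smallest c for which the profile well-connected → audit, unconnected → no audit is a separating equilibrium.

Under separation: audit → well-connected (pays 237); no audit → unconnected (pays 95).
Well-connected: 237 − 68 = 169 ≥ 95 − 0 = 95. Holds regardless of c. ✓
Unconnected: 95 − 0 ≥ 237 − c, so c ≥ 237 − 95 = 142.

142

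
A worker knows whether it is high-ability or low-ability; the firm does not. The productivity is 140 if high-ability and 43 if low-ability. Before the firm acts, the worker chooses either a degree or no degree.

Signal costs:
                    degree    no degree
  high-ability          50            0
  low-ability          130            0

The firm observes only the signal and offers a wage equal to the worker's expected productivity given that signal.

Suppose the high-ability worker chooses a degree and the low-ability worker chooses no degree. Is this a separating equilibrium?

If types separate, degree earns payment 140 and no degree earns 43.
High-ability: degree gives 140 − 50 = 90; no degree gives 43 − 0 = 43. No deviation. ✓
Low-ability: no degree gives 43 − 0 = 43; degree gives 140 − 130 = 10. No deviation. ✓
Both incentive constraints hold.

Yes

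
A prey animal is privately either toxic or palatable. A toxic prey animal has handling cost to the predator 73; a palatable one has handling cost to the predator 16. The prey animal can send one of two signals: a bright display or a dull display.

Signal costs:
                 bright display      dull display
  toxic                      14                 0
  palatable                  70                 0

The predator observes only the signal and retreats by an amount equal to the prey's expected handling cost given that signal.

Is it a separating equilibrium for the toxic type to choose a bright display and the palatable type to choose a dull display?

Yes

If types separate, bright display earns payment 73 and dull display earns 16.
Toxic: bright display gives 73 − 14 = 59; dull display gives 16 − 0 = 16. No deviation. ✓
Palatable: dull display gives 16 − 0 = 16; bright display gives 73 − 70 = 3. No deviation. ✓
Neither type gains from mimicking the other.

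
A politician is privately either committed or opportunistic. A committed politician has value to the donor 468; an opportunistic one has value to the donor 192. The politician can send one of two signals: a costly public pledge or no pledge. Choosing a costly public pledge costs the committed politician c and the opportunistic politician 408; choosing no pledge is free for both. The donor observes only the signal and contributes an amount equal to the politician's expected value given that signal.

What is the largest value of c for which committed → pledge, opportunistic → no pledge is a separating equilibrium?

Under separation: pledge → committed (pays 468); no pledge → opportunistic (pays 192).
Opportunistic: 192 − 0 = 192 ≥ 468 − 408 = 60. Holds regardless of c. ✓
Committed: 468 − c ≥ 192 − 0, so c ≤ 468 − 192 = 276.

276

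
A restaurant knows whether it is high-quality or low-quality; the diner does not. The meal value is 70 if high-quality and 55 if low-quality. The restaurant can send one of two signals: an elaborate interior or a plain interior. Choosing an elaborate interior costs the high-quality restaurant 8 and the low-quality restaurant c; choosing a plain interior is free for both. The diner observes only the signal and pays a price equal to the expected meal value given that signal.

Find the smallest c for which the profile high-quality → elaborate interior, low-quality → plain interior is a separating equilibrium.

Under separation: elaborate interior → high-quality (pays 70); plain interior → low-quality (pays 55).
High-quality: 70 − 8 = 62 ≥ 55 − 0 = 55. Holds regardless of c. ✓
Low-quality: 55 − 0 ≥ 70 − c, so c ≥ 70 − 55 = 15.

15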